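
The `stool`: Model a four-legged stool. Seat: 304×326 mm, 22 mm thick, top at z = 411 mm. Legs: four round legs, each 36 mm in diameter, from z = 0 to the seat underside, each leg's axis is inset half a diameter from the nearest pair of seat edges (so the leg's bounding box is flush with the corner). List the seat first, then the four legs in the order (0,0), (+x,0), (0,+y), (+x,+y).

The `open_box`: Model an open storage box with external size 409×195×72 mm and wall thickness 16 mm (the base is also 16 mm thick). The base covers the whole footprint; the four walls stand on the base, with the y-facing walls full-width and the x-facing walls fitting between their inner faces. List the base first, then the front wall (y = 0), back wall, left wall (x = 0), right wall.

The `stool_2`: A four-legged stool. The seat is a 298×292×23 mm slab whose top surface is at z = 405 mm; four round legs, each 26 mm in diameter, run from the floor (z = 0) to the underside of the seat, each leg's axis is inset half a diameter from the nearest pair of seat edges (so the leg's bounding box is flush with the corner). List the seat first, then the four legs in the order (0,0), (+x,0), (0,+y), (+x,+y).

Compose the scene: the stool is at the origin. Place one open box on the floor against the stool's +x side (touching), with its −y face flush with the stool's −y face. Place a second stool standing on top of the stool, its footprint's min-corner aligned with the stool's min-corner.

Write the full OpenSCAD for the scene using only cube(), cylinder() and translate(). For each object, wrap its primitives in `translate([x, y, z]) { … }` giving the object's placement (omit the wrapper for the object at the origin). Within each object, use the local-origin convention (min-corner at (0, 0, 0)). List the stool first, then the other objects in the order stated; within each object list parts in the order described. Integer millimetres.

translate([0, 0, 389]) cube([304, 326, 22]);
translate([18, 18, 0]) cylinder(h = 389, r = 18);
translate([286, 18, 0]) cylinder(h = 389, r = 18);
translate([18, 308, 0]) cylinder(h = 389, r = 18);
translate([286, 308, 0]) cylinder(h = 389, r = 18);
translate([304, 0, 0]) {
  cube([409, 195, 16]);
  translate([0, 0, 16]) cube([409, 16, 56]);
  translate([0, 179, 16]) cube([409, 16, 56]);
  translate([0, 16, 16]) cube([16, 163, 56]);
  translate([393, 16, 16]) cube([16, 163, 56]);
}
translate([0, 0, 411]) {
  translate([0, 0, 382]) cube([298, 292, 23]);
  translate([13, 13, 0]) cylinder(h = 382, r = 13);
  translate([285, 13, 0]) cylinder(h = 382, r = 13);
  translate([13, 279, 0]) cylinder(h = 382, r = 13);
  translate([285, 279, 0]) cylinder(h = 382, r = 13);
}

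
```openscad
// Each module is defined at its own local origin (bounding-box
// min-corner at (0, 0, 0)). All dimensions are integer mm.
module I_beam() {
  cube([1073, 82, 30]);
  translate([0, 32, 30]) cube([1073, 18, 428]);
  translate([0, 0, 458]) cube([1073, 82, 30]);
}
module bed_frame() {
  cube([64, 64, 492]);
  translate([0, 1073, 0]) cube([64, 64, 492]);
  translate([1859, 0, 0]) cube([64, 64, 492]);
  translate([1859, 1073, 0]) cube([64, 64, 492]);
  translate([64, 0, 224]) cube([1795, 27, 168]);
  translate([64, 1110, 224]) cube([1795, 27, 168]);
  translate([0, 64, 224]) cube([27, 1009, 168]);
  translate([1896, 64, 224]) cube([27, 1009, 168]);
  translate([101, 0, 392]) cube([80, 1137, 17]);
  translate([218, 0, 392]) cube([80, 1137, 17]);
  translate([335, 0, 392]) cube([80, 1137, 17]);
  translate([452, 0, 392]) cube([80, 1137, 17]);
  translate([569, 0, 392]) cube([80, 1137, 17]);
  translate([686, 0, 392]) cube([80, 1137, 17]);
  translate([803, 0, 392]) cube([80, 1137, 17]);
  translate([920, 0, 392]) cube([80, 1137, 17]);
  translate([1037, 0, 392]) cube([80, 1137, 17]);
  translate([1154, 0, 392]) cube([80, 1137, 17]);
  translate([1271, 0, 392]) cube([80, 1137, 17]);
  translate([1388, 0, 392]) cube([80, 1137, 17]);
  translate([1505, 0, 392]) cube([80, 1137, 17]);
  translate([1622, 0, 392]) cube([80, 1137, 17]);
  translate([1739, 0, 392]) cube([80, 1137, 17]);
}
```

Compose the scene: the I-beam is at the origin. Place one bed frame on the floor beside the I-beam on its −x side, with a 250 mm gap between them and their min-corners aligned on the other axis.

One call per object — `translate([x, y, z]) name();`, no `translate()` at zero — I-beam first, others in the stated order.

I_beam();
translate([-2173, 0, 0]) bed_frame();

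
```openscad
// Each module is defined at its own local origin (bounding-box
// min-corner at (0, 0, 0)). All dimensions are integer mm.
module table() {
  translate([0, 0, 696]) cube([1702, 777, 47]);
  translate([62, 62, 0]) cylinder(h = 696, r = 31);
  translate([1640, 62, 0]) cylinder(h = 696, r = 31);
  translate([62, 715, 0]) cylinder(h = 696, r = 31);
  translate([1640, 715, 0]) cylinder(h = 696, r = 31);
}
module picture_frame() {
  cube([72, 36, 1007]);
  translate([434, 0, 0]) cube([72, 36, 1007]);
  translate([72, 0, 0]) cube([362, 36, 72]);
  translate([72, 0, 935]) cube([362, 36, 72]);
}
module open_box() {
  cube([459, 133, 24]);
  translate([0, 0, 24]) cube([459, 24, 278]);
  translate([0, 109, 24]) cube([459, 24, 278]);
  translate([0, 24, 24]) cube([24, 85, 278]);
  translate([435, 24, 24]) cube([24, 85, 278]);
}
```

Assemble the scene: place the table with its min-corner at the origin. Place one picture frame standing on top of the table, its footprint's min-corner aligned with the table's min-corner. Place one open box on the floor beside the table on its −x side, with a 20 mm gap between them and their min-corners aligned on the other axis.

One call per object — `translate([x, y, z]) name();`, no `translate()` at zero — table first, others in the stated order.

table();
translate([0, 0, 743]) picture_frame();
translate([-479, 0, 0]) open_box();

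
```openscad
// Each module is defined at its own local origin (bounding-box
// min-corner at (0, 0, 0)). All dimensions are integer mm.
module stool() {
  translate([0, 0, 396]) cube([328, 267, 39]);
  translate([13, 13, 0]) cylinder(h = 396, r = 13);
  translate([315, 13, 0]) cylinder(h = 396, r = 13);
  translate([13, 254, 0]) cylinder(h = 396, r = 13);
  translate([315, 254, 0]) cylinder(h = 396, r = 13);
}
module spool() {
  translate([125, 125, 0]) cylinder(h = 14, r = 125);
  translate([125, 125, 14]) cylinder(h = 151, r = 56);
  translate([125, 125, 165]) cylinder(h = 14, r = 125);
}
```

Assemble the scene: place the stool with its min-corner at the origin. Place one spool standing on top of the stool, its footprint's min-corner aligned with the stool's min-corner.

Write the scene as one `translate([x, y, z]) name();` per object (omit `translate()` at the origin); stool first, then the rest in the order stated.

stool();
translate([0, 0, 435]) spool();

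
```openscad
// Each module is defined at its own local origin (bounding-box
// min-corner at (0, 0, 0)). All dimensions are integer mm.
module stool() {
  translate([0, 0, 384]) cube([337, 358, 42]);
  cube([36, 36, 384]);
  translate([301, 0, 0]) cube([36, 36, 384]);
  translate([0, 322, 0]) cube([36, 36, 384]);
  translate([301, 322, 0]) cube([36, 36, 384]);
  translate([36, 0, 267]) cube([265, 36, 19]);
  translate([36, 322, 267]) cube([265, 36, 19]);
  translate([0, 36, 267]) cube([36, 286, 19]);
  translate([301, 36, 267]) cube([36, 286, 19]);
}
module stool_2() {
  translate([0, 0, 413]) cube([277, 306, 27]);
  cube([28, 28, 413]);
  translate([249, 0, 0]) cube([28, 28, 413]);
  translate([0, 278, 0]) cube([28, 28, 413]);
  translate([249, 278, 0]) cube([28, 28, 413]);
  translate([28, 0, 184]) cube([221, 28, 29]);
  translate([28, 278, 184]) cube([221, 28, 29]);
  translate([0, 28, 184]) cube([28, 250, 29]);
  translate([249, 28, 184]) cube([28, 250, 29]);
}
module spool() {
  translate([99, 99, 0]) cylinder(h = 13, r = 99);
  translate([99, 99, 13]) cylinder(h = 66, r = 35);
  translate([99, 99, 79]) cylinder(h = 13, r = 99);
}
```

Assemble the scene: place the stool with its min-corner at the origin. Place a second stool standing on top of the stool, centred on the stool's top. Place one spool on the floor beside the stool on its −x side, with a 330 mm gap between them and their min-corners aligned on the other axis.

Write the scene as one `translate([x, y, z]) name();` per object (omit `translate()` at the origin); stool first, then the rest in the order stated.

stool();
translate([30, 26, 426]) stool_2();
translate([-528, 0, 0]) spool();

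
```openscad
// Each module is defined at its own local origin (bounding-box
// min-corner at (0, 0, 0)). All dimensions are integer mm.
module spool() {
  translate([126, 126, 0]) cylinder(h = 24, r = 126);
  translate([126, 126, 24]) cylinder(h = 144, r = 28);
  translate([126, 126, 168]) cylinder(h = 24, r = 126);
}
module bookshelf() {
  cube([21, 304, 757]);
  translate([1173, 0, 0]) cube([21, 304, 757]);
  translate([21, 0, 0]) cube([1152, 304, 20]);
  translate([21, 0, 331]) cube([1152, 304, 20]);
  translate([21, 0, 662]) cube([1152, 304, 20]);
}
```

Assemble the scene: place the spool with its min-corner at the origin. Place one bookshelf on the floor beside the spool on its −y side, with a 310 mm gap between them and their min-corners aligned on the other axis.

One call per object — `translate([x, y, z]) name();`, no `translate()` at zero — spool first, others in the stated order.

spool();
translate([0, -614, 0]) bookshelf();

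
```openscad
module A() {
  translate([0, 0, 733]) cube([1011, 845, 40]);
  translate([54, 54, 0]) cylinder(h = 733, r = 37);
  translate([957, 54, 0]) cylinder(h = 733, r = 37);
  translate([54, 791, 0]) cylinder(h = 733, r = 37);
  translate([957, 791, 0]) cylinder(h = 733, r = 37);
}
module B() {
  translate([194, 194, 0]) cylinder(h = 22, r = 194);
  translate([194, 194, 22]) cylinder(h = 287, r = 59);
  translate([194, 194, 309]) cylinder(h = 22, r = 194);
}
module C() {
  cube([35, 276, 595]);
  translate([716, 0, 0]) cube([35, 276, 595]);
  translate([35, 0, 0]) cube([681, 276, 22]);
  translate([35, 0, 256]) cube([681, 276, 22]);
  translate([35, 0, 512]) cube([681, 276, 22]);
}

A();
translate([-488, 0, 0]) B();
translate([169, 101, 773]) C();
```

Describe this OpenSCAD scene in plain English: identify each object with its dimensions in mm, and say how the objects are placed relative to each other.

A is a rectangular dining table. The top is 1011×845×40 mm with its upper surface at z = 773 mm. It stands on four round legs of 74 mm diameter, each leg's bounding box inset 17 mm from the nearest pair of top edges, running from the floor to the underside of the top.

B is a spool: two coaxial disc flanges of radius 194 mm and thickness 22 mm, joined by a core cylinder of radius 59 mm and height 287 mm. The lower flange rests on z = 0 and the three cylinders share a vertical axis.

C is an open bookshelf. Two side panels, each 35 mm thick, 276 mm deep and 595 mm tall, stand 751 mm apart (outside-to-outside). Between them sit 3 shelves, each 22 mm thick and 276 mm deep, spanning the full gap between the sides. The bottom shelf rests on the floor (its underside at z = 0) and the clear gap between one shelf's top and the next shelf's underside is 234 mm.

The spool is on the floor beside the table on its −x side. The bookshelf is on top of the table.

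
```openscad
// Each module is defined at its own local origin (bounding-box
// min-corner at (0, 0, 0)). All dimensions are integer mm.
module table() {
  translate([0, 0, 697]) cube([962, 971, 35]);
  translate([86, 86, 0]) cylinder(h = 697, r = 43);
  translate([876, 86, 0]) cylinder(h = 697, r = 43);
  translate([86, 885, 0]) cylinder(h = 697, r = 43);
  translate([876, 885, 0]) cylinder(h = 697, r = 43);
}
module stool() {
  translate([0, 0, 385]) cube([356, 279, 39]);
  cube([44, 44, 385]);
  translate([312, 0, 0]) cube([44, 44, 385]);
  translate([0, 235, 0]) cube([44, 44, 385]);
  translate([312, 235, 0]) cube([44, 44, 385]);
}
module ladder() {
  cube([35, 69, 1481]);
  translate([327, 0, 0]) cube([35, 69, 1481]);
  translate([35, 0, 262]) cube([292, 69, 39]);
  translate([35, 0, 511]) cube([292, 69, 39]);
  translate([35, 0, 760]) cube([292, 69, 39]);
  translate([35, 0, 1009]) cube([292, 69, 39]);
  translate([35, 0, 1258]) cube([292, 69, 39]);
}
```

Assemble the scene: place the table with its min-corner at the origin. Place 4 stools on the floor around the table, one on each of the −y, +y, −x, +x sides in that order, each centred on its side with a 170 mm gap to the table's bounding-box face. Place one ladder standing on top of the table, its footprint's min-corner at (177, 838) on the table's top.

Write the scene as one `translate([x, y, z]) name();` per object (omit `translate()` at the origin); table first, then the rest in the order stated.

table();
translate([303, -449, 0]) stool();
translate([303, 1141, 0]) stool();
translate([-526, 346, 0]) stool();
translate([1132, 346, 0]) stool();
translate([177, 838, 732]) ladder();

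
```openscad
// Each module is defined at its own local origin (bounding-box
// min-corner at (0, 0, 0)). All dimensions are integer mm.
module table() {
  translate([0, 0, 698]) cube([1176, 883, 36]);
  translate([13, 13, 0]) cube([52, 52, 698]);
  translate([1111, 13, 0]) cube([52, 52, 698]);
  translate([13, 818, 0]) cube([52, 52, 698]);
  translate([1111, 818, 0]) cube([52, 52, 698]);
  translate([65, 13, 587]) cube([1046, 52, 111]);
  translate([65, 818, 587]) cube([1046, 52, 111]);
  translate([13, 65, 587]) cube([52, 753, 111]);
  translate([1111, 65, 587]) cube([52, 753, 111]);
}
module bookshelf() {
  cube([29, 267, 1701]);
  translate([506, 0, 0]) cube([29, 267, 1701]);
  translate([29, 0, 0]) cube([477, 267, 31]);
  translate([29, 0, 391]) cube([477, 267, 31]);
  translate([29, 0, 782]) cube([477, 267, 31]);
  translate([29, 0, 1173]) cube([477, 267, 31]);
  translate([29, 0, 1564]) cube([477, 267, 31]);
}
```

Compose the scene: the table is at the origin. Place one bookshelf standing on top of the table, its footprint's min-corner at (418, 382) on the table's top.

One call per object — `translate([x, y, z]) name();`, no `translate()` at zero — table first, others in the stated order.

table();
translate([418, 382, 734]) bookshelf();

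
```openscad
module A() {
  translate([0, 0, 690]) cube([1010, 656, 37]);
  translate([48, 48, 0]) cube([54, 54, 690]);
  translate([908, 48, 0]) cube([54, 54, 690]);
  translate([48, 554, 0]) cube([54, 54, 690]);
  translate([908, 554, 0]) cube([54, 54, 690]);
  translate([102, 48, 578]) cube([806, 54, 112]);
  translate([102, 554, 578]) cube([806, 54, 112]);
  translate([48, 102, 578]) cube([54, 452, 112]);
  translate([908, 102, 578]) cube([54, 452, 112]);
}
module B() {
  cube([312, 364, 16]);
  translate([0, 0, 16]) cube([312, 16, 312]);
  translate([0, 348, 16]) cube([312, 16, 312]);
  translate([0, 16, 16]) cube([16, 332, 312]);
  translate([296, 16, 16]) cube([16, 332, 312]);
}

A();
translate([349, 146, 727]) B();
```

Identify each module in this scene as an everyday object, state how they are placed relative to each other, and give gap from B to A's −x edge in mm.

The open box's min-x is at 349; the table's min-x is 0; gap = 349 mm.

A is a table. B is an open box. The open box is on top of the table, centred. The gap from the open box to the table's −x edge is 349 mm.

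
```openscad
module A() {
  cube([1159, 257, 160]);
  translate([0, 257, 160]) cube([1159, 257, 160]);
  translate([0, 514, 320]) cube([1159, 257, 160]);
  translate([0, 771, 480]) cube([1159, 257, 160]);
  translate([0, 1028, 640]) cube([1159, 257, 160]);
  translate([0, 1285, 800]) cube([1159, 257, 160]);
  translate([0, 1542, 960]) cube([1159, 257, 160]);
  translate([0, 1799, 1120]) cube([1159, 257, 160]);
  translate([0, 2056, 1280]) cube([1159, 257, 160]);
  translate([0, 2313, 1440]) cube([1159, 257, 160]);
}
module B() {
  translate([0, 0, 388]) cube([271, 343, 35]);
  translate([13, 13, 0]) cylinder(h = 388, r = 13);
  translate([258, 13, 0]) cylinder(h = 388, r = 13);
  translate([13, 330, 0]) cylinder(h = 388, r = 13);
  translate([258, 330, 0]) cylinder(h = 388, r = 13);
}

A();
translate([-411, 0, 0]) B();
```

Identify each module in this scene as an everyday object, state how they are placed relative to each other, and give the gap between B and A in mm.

The stool's nearest face is 140 mm from the staircase's −x face.

A is a staircase. B is a stool. The stool is on the floor beside the staircase on its −x side. The gap between the stool and the staircase is 140 mm.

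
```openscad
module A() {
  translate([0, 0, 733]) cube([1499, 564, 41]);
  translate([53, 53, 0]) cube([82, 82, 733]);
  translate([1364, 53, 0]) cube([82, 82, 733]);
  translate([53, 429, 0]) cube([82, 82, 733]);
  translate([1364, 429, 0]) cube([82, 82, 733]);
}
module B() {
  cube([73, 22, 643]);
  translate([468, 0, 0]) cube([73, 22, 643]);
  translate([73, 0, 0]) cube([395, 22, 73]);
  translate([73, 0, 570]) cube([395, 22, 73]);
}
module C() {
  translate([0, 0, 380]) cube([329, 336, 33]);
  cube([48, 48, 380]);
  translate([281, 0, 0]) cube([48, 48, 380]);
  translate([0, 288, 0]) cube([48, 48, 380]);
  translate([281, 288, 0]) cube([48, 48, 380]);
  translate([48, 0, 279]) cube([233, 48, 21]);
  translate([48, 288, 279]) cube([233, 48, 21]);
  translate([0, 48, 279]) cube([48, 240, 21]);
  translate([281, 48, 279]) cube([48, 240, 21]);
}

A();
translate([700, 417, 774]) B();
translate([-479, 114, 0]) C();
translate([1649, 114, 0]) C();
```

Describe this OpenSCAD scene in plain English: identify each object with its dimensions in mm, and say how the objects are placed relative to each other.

A is a table: top 1499 mm (x) × 564 mm (y), 41 mm thick, upper face at z = 774 mm, on four 82×82 mm square legs, each inset 53 mm from the nearest pair of top edges, running from z = 0 to the bottom of the top.

B is a rectangular picture frame lying in the x–z plane (depth along y). The opening is 395 mm wide (x) by 497 mm tall (z), surrounded by a border 73 mm wide on all four sides. The frame is 22 mm deep and is made of two full-height vertical stiles with two horizontal rails fitted between them.

C is a simple wooden stool: a rectangular seat 329 mm (x) by 336 mm (y), 33 mm thick, top face at z = 413 mm, on four square legs, each 48×48 mm in cross-section. The legs rest on z = 0, each flush with a corner of the seat. Four stretchers, 48 mm wide and 21 mm tall, connect adjacent legs with their undersides at z = 279 mm, each running between the inner faces of the legs it joins and aligned with the legs' outer faces on the other axis.

The picture frame is on top of the table. Two stools sit around the table at the −x, +x sides.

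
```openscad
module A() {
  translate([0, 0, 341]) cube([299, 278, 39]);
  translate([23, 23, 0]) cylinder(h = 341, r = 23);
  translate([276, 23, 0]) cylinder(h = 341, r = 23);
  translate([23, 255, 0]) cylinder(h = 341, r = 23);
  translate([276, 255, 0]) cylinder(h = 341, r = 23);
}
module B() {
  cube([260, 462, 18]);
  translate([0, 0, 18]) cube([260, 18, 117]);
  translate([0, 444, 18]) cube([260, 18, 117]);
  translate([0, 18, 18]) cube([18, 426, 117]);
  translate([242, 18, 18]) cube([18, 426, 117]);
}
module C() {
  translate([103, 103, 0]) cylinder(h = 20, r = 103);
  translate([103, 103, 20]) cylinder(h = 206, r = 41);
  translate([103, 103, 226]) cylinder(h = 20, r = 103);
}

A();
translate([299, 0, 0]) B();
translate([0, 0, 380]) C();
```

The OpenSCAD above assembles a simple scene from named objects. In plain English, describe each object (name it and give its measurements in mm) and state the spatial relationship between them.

A is a four-legged stool. The seat is 299×278 mm, 39 mm thick, top at z = 380 mm. It stands on four round legs, each 46 mm in diameter, from z = 0 to the seat underside, each leg's axis is inset half a diameter from the nearest pair of seat edges (so the leg's bounding box is flush with the corner).

B is an open storage box with external size 260×462×135 mm and wall thickness 18 mm (the base is also 18 mm thick). The base covers the whole footprint; the four walls stand on the base, with the y-facing walls full-width and the x-facing walls fitting between their inner faces.

C is a spool: two coaxial disc flanges of radius 103 mm and thickness 20 mm, joined by a core cylinder of radius 41 mm and height 206 mm. The lower flange rests on z = 0 and the three cylinders share a vertical axis.

The open box is against the stool's +x side, with their −y faces flush. The spool is on top of the stool.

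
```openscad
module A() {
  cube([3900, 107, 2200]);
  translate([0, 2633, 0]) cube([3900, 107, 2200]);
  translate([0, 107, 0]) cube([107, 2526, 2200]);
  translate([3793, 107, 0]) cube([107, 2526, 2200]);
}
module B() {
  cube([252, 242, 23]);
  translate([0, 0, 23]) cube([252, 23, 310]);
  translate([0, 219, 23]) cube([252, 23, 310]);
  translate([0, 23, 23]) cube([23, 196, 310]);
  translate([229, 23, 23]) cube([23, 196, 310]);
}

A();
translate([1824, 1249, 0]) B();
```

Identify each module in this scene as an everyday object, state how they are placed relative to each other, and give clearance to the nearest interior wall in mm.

Clearances: x = 1717, y = 1142; minimum 1142 mm.

A is a house frame. B is an open box. The open box sits inside the house frame, centred. The clearance to the nearest interior wall is 1142 mm.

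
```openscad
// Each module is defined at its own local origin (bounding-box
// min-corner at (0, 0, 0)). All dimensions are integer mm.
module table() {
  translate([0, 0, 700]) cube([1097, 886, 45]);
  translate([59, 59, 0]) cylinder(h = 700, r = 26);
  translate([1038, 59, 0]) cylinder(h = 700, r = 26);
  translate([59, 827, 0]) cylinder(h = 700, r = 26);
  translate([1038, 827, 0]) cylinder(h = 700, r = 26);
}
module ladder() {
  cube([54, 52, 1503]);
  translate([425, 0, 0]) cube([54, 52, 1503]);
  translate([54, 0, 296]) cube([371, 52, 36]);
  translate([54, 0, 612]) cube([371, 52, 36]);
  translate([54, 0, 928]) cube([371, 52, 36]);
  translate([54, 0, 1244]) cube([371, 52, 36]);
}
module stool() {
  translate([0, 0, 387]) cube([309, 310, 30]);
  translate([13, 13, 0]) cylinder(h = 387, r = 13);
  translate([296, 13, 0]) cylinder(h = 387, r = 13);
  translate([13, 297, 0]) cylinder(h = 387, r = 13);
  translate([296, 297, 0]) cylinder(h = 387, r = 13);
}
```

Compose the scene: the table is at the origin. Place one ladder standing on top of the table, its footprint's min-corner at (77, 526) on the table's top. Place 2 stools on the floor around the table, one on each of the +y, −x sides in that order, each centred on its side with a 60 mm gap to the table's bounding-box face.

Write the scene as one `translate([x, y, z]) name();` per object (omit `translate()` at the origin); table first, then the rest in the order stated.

table();
translate([77, 526, 745]) ladder();
translate([394, 946, 0]) stool();
translate([-369, 288, 0]) stool();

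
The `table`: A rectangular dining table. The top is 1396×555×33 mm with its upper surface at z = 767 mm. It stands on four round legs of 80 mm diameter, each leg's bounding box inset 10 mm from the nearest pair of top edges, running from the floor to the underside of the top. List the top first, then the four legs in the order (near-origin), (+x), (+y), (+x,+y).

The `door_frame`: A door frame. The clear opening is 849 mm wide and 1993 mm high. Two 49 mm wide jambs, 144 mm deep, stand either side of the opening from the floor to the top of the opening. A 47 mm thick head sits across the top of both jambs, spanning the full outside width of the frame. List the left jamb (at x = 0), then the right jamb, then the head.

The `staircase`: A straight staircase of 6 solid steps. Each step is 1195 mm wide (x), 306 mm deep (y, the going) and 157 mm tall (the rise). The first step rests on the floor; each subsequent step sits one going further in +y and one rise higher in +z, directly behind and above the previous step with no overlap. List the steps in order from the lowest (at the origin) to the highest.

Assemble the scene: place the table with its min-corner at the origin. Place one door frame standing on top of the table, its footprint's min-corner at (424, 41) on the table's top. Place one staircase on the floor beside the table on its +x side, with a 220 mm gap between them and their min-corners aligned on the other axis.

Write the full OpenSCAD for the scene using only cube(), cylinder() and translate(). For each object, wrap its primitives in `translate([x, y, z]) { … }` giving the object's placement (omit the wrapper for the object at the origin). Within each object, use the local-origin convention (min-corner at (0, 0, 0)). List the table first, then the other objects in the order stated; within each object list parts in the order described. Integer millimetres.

translate([0, 0, 734]) cube([1396, 555, 33]);
translate([50, 50, 0]) cylinder(h = 734, r = 40);
translate([1346, 50, 0]) cylinder(h = 734, r = 40);
translate([50, 505, 0]) cylinder(h = 734, r = 40);
translate([1346, 505, 0]) cylinder(h = 734, r = 40);
translate([424, 41, 767]) {
  cube([49, 144, 1993]);
  translate([898, 0, 0]) cube([49, 144, 1993]);
  translate([0, 0, 1993]) cube([947, 144, 47]);
}
translate([1616, 0, 0]) {
  cube([1195, 306, 157]);
  translate([0, 306, 157]) cube([1195, 306, 157]);
  translate([0, 612, 314]) cube([1195, 306, 157]);
  translate([0, 918, 471]) cube([1195, 306, 157]);
  translate([0, 1224, 628]) cube([1195, 306, 157]);
  translate([0, 1530, 785]) cube([1195, 306, 157]);
}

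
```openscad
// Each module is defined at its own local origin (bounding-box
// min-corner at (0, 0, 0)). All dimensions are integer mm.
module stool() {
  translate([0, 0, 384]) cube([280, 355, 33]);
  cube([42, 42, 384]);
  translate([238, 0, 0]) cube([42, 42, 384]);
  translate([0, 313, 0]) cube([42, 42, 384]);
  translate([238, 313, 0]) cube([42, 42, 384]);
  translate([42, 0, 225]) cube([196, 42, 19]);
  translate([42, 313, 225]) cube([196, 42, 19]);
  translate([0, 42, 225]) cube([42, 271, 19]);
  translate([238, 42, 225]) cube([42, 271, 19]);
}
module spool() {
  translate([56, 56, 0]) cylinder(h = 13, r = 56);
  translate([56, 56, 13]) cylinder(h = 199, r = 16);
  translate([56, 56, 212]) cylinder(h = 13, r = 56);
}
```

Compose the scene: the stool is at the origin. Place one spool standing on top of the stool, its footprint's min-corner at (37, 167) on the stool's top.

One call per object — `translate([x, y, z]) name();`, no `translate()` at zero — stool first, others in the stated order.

stool();
translate([37, 167, 417]) spool();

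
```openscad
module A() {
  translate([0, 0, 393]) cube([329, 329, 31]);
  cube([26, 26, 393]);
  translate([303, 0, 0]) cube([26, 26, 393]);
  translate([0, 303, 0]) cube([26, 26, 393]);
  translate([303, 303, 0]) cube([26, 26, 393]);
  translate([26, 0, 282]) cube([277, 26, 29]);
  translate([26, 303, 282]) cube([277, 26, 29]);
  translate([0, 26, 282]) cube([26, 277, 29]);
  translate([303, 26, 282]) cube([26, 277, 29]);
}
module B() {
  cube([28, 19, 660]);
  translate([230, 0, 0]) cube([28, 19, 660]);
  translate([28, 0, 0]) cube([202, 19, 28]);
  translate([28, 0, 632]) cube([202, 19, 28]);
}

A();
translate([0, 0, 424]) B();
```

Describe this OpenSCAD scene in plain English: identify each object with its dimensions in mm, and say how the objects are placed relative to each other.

A is a four-legged stool. The seat is a 329×329×31 mm slab whose top surface is at z = 424 mm; four square legs, each 26×26 mm in cross-section, run from the floor (z = 0) to the underside of the seat, each flush with a corner of the seat. Four stretchers, 26 mm wide and 29 mm tall, connect adjacent legs with their undersides at z = 282 mm, each running between the inner faces of the legs it joins and aligned with the legs' outer faces on the other axis.

B is a picture frame with a 202×604 mm rectangular opening (x by z) and a uniform 28 mm border on every side. Frame depth is 19 mm along y. It is built from two vertical stiles running the full outside height and two horizontal rails spanning the gap between the stiles.

The picture frame is on top of the stool.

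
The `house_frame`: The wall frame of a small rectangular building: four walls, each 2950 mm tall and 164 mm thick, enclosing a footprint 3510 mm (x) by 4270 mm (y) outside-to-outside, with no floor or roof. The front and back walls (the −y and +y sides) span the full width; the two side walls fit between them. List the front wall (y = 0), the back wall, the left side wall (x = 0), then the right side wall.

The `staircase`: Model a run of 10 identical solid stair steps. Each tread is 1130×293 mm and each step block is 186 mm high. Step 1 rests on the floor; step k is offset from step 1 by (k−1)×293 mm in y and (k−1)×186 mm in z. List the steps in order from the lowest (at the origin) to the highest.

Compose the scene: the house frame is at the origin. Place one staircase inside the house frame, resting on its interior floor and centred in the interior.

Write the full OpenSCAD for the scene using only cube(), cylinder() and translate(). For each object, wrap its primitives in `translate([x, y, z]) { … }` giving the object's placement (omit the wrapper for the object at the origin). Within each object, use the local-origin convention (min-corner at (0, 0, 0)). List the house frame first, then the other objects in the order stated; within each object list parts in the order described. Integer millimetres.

cube([3510, 164, 2950]);
translate([0, 4106, 0]) cube([3510, 164, 2950]);
translate([0, 164, 0]) cube([164, 3942, 2950]);
translate([3346, 164, 0]) cube([164, 3942, 2950]);
translate([1190, 670, 0]) {
  cube([1130, 293, 186]);
  translate([0, 293, 186]) cube([1130, 293, 186]);
  translate([0, 586, 372]) cube([1130, 293, 186]);
  translate([0, 879, 558]) cube([1130, 293, 186]);
  translate([0, 1172, 744]) cube([1130, 293, 186]);
  translate([0, 1465, 930]) cube([1130, 293, 186]);
  translate([0, 1758, 1116]) cube([1130, 293, 186]);
  translate([0, 2051, 1302]) cube([1130, 293, 186]);
  translate([0, 2344, 1488]) cube([1130, 293, 186]);
  translate([0, 2637, 1674]) cube([1130, 293, 186]);
}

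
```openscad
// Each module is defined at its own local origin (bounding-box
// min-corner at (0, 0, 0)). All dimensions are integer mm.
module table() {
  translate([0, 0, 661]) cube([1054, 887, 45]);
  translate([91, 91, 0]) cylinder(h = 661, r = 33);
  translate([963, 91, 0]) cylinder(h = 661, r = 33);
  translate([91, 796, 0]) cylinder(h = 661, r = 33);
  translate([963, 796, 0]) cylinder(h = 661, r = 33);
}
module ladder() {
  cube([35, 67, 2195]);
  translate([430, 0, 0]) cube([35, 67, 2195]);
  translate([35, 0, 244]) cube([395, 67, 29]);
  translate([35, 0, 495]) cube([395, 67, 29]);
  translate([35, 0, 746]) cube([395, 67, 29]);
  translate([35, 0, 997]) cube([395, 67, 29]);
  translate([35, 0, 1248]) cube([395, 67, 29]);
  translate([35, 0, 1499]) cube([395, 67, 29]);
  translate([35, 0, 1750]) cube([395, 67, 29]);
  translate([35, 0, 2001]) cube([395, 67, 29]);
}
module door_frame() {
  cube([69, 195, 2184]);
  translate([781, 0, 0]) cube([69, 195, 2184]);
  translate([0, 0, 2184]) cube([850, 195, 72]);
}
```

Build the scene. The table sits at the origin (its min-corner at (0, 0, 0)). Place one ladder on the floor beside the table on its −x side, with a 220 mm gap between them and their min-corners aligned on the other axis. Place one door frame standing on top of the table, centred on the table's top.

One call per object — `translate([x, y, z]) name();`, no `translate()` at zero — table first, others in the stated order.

table();
translate([-685, 0, 0]) ladder();
translate([102, 346, 706]) door_frame();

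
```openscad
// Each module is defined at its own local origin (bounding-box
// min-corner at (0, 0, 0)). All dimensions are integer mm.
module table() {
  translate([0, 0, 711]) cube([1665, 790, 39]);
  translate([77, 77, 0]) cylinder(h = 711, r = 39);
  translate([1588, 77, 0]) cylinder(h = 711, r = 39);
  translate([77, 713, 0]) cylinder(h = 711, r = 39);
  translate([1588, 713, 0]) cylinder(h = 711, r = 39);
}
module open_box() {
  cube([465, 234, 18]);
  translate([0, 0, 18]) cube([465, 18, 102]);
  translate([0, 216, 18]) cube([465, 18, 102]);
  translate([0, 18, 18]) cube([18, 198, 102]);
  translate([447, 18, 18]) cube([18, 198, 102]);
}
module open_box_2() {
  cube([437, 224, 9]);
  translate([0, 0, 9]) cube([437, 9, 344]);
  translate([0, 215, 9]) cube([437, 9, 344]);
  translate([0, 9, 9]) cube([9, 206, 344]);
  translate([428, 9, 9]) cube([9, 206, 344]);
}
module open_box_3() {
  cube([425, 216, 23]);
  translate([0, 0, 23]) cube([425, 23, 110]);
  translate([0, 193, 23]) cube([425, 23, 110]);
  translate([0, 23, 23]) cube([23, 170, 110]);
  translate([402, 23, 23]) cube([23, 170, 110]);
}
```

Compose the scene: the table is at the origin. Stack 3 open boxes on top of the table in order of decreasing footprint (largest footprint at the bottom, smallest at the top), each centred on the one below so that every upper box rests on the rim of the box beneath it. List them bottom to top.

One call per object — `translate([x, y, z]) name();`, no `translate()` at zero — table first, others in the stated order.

table();
translate([600, 278, 750]) open_box();
translate([614, 283, 870]) open_box_2();
translate([620, 287, 1223]) open_box_3();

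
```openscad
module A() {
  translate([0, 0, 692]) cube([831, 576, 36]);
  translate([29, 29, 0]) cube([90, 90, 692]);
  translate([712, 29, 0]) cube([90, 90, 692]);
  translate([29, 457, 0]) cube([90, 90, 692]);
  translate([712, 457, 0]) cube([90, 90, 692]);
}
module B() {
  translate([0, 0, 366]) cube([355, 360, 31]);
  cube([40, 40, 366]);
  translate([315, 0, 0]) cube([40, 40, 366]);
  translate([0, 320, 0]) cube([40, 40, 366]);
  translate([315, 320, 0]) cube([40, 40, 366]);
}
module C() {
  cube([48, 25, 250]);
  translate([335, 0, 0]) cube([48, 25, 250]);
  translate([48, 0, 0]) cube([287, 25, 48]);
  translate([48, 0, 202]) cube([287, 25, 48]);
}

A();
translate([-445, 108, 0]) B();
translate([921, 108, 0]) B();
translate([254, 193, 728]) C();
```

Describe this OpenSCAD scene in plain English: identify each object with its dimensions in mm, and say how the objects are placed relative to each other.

A is a table with a 831×576 mm rectangular top, 36 mm thick, top surface at z = 728 mm, supported by four 90×90 mm square legs, each inset 29 mm from the nearest pair of top edges, running from the floor.

B is a four-legged stool. The seat is 355×360 mm, 31 mm thick, top at z = 397 mm. It stands on four square legs, each 40×40 mm in cross-section, from z = 0 to the seat underside, each flush with a corner of the seat.

C is a picture frame with a 287×154 mm rectangular opening (x by z) and a uniform 48 mm border on every side. Frame depth is 25 mm along y. It is built from two vertical stiles running the full outside height and two horizontal rails spanning the gap between the stiles.

Two stools sit around the table at the −x, +x sides. The picture frame is on top of the table.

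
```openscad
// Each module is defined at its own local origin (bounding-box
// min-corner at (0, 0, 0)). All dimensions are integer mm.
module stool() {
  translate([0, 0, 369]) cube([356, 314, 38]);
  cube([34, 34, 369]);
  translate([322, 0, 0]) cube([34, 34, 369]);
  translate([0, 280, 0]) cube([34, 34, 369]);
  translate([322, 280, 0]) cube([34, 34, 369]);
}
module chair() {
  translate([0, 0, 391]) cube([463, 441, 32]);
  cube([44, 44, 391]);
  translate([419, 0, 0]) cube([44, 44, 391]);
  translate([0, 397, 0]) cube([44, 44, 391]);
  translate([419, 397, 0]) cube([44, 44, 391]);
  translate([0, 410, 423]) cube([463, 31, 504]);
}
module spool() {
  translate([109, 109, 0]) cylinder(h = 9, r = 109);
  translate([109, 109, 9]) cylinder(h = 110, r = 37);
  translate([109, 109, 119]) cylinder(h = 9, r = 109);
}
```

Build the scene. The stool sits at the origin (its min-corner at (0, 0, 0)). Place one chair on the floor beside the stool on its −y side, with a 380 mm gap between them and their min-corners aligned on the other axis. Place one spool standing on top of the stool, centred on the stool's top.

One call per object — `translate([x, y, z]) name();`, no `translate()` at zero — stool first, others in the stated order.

stool();
translate([0, -821, 0]) chair();
translate([69, 48, 407]) spool();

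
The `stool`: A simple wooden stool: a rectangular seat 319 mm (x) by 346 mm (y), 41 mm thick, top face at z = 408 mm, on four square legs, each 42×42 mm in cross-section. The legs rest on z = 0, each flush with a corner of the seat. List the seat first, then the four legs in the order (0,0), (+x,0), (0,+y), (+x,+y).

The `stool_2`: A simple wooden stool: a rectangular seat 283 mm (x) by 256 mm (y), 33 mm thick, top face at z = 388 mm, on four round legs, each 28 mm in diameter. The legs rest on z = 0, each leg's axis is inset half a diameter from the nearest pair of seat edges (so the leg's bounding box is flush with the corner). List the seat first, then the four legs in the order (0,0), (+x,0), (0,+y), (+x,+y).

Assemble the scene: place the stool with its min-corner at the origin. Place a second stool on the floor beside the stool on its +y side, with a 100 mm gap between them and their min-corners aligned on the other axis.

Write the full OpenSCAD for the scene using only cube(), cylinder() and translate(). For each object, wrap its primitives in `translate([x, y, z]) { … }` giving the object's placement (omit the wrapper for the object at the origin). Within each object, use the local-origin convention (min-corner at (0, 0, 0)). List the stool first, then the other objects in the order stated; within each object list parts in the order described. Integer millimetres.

translate([0, 0, 367]) cube([319, 346, 41]);
cube([42, 42, 367]);
translate([277, 0, 0]) cube([42, 42, 367]);
translate([0, 304, 0]) cube([42, 42, 367]);
translate([277, 304, 0]) cube([42, 42, 367]);
translate([0, 446, 0]) {
  translate([0, 0, 355]) cube([283, 256, 33]);
  translate([14, 14, 0]) cylinder(h = 355, r = 14);
  translate([269, 14, 0]) cylinder(h = 355, r = 14);
  translate([14, 242, 0]) cylinder(h = 355, r = 14);
  translate([269, 242, 0]) cylinder(h = 355, r = 14);
}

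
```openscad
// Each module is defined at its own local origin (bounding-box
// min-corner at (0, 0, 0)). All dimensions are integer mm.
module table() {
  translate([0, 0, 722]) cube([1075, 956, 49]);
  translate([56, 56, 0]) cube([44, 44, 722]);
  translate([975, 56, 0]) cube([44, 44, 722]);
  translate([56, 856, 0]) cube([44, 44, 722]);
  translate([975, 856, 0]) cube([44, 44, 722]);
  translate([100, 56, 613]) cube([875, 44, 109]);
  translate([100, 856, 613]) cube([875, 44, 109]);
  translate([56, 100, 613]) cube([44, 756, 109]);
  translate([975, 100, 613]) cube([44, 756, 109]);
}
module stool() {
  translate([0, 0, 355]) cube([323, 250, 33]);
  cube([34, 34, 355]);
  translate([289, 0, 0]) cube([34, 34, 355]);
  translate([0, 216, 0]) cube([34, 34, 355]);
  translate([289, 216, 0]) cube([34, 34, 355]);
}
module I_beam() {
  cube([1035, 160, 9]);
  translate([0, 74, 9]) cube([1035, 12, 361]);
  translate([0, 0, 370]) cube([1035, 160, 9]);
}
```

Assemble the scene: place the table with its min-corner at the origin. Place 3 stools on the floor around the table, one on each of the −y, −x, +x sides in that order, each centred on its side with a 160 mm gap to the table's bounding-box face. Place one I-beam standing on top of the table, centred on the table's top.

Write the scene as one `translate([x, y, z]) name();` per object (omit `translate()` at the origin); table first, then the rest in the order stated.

table();
translate([376, -410, 0]) stool();
translate([-483, 353, 0]) stool();
translate([1235, 353, 0]) stool();
translate([20, 398, 771]) I_beam();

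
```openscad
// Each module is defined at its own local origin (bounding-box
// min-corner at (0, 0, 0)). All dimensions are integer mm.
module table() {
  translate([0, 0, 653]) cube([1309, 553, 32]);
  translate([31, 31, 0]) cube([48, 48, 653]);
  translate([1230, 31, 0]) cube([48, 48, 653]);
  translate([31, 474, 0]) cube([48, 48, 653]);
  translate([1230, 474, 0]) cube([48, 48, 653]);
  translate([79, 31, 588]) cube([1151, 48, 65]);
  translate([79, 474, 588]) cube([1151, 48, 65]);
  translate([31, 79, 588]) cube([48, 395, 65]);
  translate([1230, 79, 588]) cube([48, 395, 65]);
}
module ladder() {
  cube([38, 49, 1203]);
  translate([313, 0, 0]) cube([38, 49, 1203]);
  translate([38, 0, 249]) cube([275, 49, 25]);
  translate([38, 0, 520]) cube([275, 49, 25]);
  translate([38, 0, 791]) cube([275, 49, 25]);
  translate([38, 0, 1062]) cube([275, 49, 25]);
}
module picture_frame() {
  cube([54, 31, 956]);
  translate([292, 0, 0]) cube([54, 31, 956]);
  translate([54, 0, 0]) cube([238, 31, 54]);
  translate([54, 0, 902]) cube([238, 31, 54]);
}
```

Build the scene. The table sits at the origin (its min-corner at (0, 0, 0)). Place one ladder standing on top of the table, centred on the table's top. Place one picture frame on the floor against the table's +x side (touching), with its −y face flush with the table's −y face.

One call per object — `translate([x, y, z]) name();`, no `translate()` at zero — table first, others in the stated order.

table();
translate([479, 252, 685]) ladder();
translate([1309, 0, 0]) picture_frame();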